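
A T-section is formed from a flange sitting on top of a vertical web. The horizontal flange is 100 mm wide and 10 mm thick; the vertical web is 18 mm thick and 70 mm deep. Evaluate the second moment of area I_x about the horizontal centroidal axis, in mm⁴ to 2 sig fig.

I_x ≈ 1.4 × 10⁶ mm⁴

Split into non-overlapping primitives; take the origin at the lower-left of the bounding box.
Flange: 100 × 10, A = 1 000 mm², y = 75 mm, Ī = 8 333 mm⁴.
Web: 18 × 70, A = 1 260 mm², y = 35 mm, Ī = 514 500 mm⁴.
Centroid: ȳ = ΣA·y / ΣA = 52.7 mm.
Transfer each piece to the horizontal centroidal axis using Ī + A·d² with d = y − 52.7:
  flange: d = 22.3 mm → contributes +505 663 mm⁴
  web: d = -17.7 mm → contributes +909 206 mm⁴
Total I = 1 414 869 mm⁴.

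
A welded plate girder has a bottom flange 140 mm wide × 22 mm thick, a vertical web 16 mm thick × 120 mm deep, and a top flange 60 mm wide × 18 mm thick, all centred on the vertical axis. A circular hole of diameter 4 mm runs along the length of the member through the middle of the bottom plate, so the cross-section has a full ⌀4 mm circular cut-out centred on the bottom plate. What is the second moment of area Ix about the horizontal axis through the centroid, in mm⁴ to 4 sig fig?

Treat the section as a set of non-overlapping primitives; coordinates are from the bounding-box lower-left.
Bottom plate: 140 × 22, A = 3 080 mm², y = 11 mm, Ī = 124 227 mm⁴.
Web plate: 16 × 120, A = 1 920 mm², y = 82 mm, Ī = 2 304 000 mm⁴.
Top plate: 60 × 18, A = 1 080 mm², y = 151 mm, Ī = 29 160 mm⁴.
Hole (subtracted): ⌀4, A = 12.5664 mm², y = 11 mm, Ī = 12.5664 mm⁴.
Centroid: ȳ = ΣA·y / ΣA = 58.3874 mm.
Transfer each piece to the horizontal axis through the centroid using Ī + A·d² with d = y − 58.3874:
  bottom plate: d = -47.3874 mm → contributes +7 040 574 mm⁴
  web plate: d = 23.6126 mm → contributes +3 374 504 mm⁴
  top plate: d = 92.6126 mm → contributes +9 292 418 mm⁴
  hole: d = -47.3874 mm → contributes −28231.2 mm⁴
Total I = 19 679 264 mm⁴.

Ix ≈ 1.968 × 10⁷ mm⁴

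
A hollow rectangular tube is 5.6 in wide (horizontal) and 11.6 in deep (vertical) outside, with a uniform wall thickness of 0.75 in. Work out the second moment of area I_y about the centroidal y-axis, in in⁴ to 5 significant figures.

I_y ≈ 111.75 in⁴

Treat the section as a set of non-overlapping primitives; coordinates are from the bounding-box lower-left.
Outer rectangle: 5.6 × 11.6, A = 64.96 in², x = 2.8 in, Ī = 169.7621 in⁴.
Inner void (subtracted): 4.1 × 10.1, A = 41.41 in², x = 2.8 in, Ī = 58.00851 in⁴.
By symmetry the centroid is at mid-width, x̄ = 2.8 in.
All pieces are centred on the centroidal y-axis, so I = ΣĪ (holes subtracted) = 111.7536 in⁴.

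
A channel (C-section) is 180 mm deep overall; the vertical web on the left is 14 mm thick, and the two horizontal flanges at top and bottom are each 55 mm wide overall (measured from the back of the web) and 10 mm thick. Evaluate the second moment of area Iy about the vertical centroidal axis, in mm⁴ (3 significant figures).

Break the section into simple shapes (no overlaps), measuring from the bottom-left corner of the bounding box.
Web: 14 × 180, A = 2 520 mm², x = 7 mm, Ī = 41 160 mm⁴.
Top flange (beyond web): 41 × 10, A = 410 mm², x = 34.5 mm, Ī = 57 434 mm⁴.
Bottom flange (beyond web): 41 × 10, A = 410 mm², x = 34.5 mm, Ī = 57 434 mm⁴.
Centroid: x̄ = ΣA·x / ΣA = 13.751 mm.
Transfer each piece to the vertical centroidal axis using Ī + A·d² with d = x − 13.751:
  web: d = -6.7515 mm → contributes +156 028 mm⁴
  top flange (beyond web): d = 20.749 mm → contributes +233 939 mm⁴
  bottom flange (beyond web): d = 20.749 mm → contributes +233 939 mm⁴
Total I = 623 907 mm⁴.

Iy ≈ 6.24 × 10⁵ mm⁴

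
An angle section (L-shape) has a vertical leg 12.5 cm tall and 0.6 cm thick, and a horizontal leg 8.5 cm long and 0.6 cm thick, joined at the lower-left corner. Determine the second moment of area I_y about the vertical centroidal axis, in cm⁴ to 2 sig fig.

I_y ≈ 77 cm⁴

Break the section into simple shapes (no overlaps), measuring from the bottom-left corner of the bounding box.
Vertical leg: 0.6 × 12.5, A = 7.5 cm², x = 0.3 cm, Ī = 0.225 cm⁴.
Horizontal leg (remainder): 7.9 × 0.6, A = 4.74 cm², x = 4.55 cm, Ī = 24.65 cm⁴.
Centroid: x̄ = ΣA·x / ΣA = 1.946 cm.
Transfer each piece to the vertical centroidal axis using Ī + A·d² with d = x − 1.946:
  vertical leg: d = -1.646 cm → contributes +20.54 cm⁴
  horizontal leg (remainder): d = 2.604 cm → contributes +56.8 cm⁴
Total I = 77.34 cm⁴.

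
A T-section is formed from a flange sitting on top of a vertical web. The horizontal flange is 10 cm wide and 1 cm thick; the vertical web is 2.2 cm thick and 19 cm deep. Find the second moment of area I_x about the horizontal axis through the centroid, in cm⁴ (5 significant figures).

Treat the section as a set of non-overlapping primitives; coordinates are from the bounding-box lower-left.
Flange: 10 × 1, A = 10 cm², y = 19.5 cm, Ī = 0.8333333 cm⁴.
Web: 2.2 × 19, A = 41.8 cm², y = 9.5 cm, Ī = 1257.483 cm⁴.
Centroid: ȳ = ΣA·y / ΣA = 11.4305 cm.
Transfer each piece to the horizontal axis through the centroid using Ī + A·d² with d = y − 11.4305:
  flange: d = 8.069498 cm → contributes +652.0013 cm⁴
  web: d = -1.930502 cm → contributes +1413.265 cm⁴
Total I = 2065.266 cm⁴.

I_x ≈ 2065.3 cm⁴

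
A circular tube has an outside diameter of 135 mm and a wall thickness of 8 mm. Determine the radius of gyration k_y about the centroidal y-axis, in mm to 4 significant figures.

k_y ≈ 44.99 mm

Split into non-overlapping primitives; take the origin at the lower-left of the bounding box.
Outer circle: ⌀135, A = 14313.9 mm², x = 67.5 mm, Ī = 16 304 406 mm⁴.
Bore (subtracted): ⌀119, A = 11 122 mm², x = 67.5 mm, Ī = 9 843 686 mm⁴.
By symmetry the centroid is at mid-width, x̄ = 67.5 mm.
All pieces are centred on the centroidal y-axis, so I = ΣĪ (holes subtracted) = 6 460 720 mm⁴.
Radius of gyration: k = √(I/A) = √(6 460 720 / 3191.86) = 44.9903 mm.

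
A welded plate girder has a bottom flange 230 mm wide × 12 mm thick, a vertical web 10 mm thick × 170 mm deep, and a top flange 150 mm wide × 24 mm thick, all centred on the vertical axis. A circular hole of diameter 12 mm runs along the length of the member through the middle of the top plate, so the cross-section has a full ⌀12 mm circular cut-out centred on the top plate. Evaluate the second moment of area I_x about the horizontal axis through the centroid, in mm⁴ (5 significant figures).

I_x ≈ 5.9009 × 10⁷ mm⁴

Treat the section as a set of non-overlapping primitives; coordinates are from the bounding-box lower-left.
Bottom plate: 230 × 12, A = 2 760 mm², y = 6 mm, Ī = 33 120 mm⁴.
Web plate: 10 × 170, A = 1 700 mm², y = 97 mm, Ī = 4 094 167 mm⁴.
Top plate: 150 × 24, A = 3 600 mm², y = 194 mm, Ī = 172 800 mm⁴.
Hole (subtracted): ⌀12, A = 113.0973 mm², y = 194 mm, Ī = 1017.876 mm⁴.
Centroid: ȳ = ΣA·y / ΣA = 107.9564 mm.
Transfer each piece to the horizontal axis through the centroid using Ī + A·d² with d = y − 107.9564:
  bottom plate: d = -101.9564 mm → contributes +28 723 625 mm⁴
  web plate: d = -10.95641 mm → contributes +4 298 240 mm⁴
  top plate: d = 86.04359 mm → contributes +26 825 395 mm⁴
  hole: d = 86.04359 mm → contributes −838333.8 mm⁴
Total I = 59 008 926 mm⁴.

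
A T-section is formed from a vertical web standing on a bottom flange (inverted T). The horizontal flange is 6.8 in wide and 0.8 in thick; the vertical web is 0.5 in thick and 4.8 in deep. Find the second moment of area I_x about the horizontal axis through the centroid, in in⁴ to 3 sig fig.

Decompose the section into non-overlapping parts with the origin at the bottom-left of its bounding rectangle.
Flange: 6.8 × 0.8, A = 5.44 in², y = 0.4 in, Ī = 0.29013 in⁴.
Web: 0.5 × 4.8, A = 2.4 in², y = 3.2 in, Ī = 4.608 in⁴.
Centroid: ȳ = ΣA·y / ΣA = 1.2571 in.
Transfer each piece to the horizontal axis through the centroid using Ī + A·d² with d = y − 1.2571:
  flange: d = -0.85714 in → contributes +4.2869 in⁴
  web: d = 1.9429 in → contributes +13.667 in⁴
Total I = 17.954 in⁴.

I_x ≈ 18.0 in⁴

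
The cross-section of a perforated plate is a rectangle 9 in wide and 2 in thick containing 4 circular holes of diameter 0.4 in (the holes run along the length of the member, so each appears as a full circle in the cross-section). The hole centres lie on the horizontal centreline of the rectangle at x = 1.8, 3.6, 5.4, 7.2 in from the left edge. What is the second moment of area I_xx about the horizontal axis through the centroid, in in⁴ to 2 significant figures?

Break the section into simple shapes (no overlaps), measuring from the bottom-left corner of the bounding box.
Plate: 9 × 2, A = 18 in², y = 1 in, Ī = 6 in⁴.
Hole 1 (subtracted): ⌀0.4, A = 0.1257 in², y = 1 in, Ī = 0.001257 in⁴.
Hole 2 (subtracted): ⌀0.4, A = 0.1257 in², y = 1 in, Ī = 0.001257 in⁴.
Hole 3 (subtracted): ⌀0.4, A = 0.1257 in², y = 1 in, Ī = 0.001257 in⁴.
Hole 4 (subtracted): ⌀0.4, A = 0.1257 in², y = 1 in, Ī = 0.001257 in⁴.
By symmetry the centroid is at mid-height, ȳ = 1 in.
All pieces are centred on the horizontal axis through the centroid, so I = ΣĪ (holes subtracted) = 5.995 in⁴.

I_xx ≈ 6.0 in⁴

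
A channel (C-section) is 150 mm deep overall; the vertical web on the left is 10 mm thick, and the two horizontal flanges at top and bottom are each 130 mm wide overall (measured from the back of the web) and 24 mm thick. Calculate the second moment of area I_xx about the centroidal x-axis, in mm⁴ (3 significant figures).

Break the section into simple shapes (no overlaps), measuring from the bottom-left corner of the bounding box.
Web: 10 × 150, A = 1 500 mm², y = 75 mm, Ī = 2 812 500 mm⁴.
Top flange (beyond web): 120 × 24, A = 2 880 mm², y = 138 mm, Ī = 138 240 mm⁴.
Bottom flange (beyond web): 120 × 24, A = 2 880 mm², y = 12 mm, Ī = 138 240 mm⁴.
By symmetry the centroid is at mid-height, ȳ = 75 mm.
Transfer each piece to the centroidal x-axis using Ī + A·d² with d = y − 75:
  web: d = 0 mm → contributes +2 812 500 mm⁴
  top flange (beyond web): d = 63 mm → contributes +11 568 960 mm⁴
  bottom flange (beyond web): d = -63 mm → contributes +11 568 960 mm⁴
Total I = 25 950 420 mm⁴.

I_xx ≈ 2.60 × 10⁷ mm⁴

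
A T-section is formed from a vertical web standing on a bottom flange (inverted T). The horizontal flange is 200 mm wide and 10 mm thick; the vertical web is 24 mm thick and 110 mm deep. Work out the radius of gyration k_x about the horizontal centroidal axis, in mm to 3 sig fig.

k_x ≈ 38.2 mm

Split into non-overlapping primitives; take the origin at the lower-left of the bounding box.
Flange: 200 × 10, A = 2 000 mm², y = 5 mm, Ī = 16 667 mm⁴.
Web: 24 × 110, A = 2 640 mm², y = 65 mm, Ī = 2 662 000 mm⁴.
Centroid: ȳ = ΣA·y / ΣA = 39.138 mm.
Transfer each piece to the horizontal centroidal axis using Ī + A·d² with d = y − 39.138:
  flange: d = -34.138 mm → contributes +2 347 463 mm⁴
  web: d = 25.862 mm → contributes +4 427 755 mm⁴
Total I = 6 775 218 mm⁴.
Radius of gyration: k = √(I/A) = √(6 775 218 / 4 640) = 38.212 mm.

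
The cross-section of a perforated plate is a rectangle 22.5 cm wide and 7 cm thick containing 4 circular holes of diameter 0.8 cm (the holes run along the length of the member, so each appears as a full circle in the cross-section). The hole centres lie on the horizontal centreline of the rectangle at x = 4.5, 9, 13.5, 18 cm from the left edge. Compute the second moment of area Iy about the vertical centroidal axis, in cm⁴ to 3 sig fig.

Decompose the section into non-overlapping parts with the origin at the bottom-left of its bounding rectangle.
Plate: 22.5 × 7, A = 157.5 cm², x = 11.25 cm, Ī = 6644.5 cm⁴.
Hole 1 (subtracted): ⌀0.8, A = 0.50265 cm², x = 4.5 cm, Ī = 0.020106 cm⁴.
Hole 2 (subtracted): ⌀0.8, A = 0.50265 cm², x = 9 cm, Ī = 0.020106 cm⁴.
Hole 3 (subtracted): ⌀0.8, A = 0.50265 cm², x = 13.5 cm, Ī = 0.020106 cm⁴.
Hole 4 (subtracted): ⌀0.8, A = 0.50265 cm², x = 18 cm, Ī = 0.020106 cm⁴.
By symmetry the centroid is at mid-width, x̄ = 11.25 cm.
Transfer each piece to the vertical centroidal axis using Ī + A·d² with d = x − 11.25:
  plate: d = 0 cm → contributes +6644.5 cm⁴
  hole 1: d = -6.75 cm → contributes −22.922 cm⁴
  hole 2: d = -2.25 cm → contributes −2.5648 cm⁴
  hole 3: d = 2.25 cm → contributes −2.5648 cm⁴
  hole 4: d = 6.75 cm → contributes −22.922 cm⁴
Total I = 6593.6 cm⁴.

Iy ≈ 6590 cm⁴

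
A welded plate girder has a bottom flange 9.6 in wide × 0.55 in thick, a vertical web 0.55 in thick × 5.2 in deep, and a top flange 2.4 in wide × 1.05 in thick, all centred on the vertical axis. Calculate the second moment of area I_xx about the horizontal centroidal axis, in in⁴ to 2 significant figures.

I_xx ≈ 70 in⁴

Treat the section as a set of non-overlapping primitives; coordinates are from the bounding-box lower-left.
Bottom plate: 9.6 × 0.55, A = 5.28 in², y = 0.275 in, Ī = 0.1331 in⁴.
Web plate: 0.55 × 5.2, A = 2.86 in², y = 3.15 in, Ī = 6.445 in⁴.
Top plate: 2.4 × 1.05, A = 2.52 in², y = 6.275 in, Ī = 0.2315 in⁴.
Centroid: ȳ = ΣA·y / ΣA = 2.465 in.
Transfer each piece to the horizontal centroidal axis using Ī + A·d² with d = y − 2.465:
  bottom plate: d = -2.19 in → contributes +25.45 in⁴
  web plate: d = 0.6853 in → contributes +7.788 in⁴
  top plate: d = 3.81 in → contributes +36.82 in⁴
Total I = 70.06 in⁴.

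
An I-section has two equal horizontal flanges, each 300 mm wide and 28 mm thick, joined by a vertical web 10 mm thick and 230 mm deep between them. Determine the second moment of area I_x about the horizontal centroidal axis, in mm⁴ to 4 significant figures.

I_x ≈ 2.908 × 10⁸ mm⁴

Break the section into simple shapes (no overlaps), measuring from the bottom-left corner of the bounding box.
Bottom flange: 300 × 28, A = 8 400 mm², y = 14 mm, Ī = 548 800 mm⁴.
Web: 10 × 230, A = 2 300 mm², y = 143 mm, Ī = 10 139 167 mm⁴.
Top flange: 300 × 28, A = 8 400 mm², y = 272 mm, Ī = 548 800 mm⁴.
By symmetry the centroid is at mid-height, ȳ = 143 mm.
Transfer each piece to the horizontal centroidal axis using Ī + A·d² with d = y − 143:
  bottom flange: d = -129 mm → contributes +140 333 200 mm⁴
  web: d = 0 mm → contributes +10 139 167 mm⁴
  top flange: d = 129 mm → contributes +140 333 200 mm⁴
Total I = 290 805 567 mm⁴.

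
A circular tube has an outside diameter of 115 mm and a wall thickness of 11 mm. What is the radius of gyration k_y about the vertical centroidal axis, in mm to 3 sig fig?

k_y ≈ 37.0 mm

Break the section into simple shapes (no overlaps), measuring from the bottom-left corner of the bounding box.
Outer circle: ⌀115, A = 10 387 mm², x = 57.5 mm, Ī = 8 585 414 mm⁴.
Bore (subtracted): ⌀93, A = 6792.9 mm², x = 57.5 mm, Ī = 3 671 992 mm⁴.
By symmetry the centroid is at mid-width, x̄ = 57.5 mm.
All pieces are centred on the vertical centroidal axis, so I = ΣĪ (holes subtracted) = 4 913 423 mm⁴.
Radius of gyration: k = √(I/A) = √(4 913 423 / 3 594) = 36.975 mm.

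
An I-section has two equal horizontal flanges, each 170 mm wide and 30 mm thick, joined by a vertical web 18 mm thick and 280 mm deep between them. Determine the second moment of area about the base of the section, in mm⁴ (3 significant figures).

I_base ≈ 7.19 × 10⁸ mm⁴

Split into non-overlapping primitives; take the origin at the lower-left of the bounding box.
Bottom flange: 170 × 30, A = 5 100 mm², y = 15 mm, Ī = 382 500 mm⁴.
Web: 18 × 280, A = 5 040 mm², y = 170 mm, Ī = 32 928 000 mm⁴.
Top flange: 170 × 30, A = 5 100 mm², y = 325 mm, Ī = 382 500 mm⁴.
Transfer each piece to the base of the section using Ī + A·d² with d = y − 0:
  bottom flange: d = 15 mm → contributes +1 530 000 mm⁴
  web: d = 170 mm → contributes +178 584 000 mm⁴
  top flange: d = 325 mm → contributes +539 070 000 mm⁴
Total I = 719 184 000 mm⁴.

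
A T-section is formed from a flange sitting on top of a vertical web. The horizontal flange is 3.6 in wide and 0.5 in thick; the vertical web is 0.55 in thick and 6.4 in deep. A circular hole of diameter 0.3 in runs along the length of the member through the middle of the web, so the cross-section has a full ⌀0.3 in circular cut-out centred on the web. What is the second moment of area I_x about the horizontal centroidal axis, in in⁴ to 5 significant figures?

Decompose the section into non-overlapping parts with the origin at the bottom-left of its bounding rectangle.
Flange: 3.6 × 0.5, A = 1.8 in², y = 6.65 in, Ī = 0.0375 in⁴.
Web: 0.55 × 6.4, A = 3.52 in², y = 3.2 in, Ī = 12.01493 in⁴.
Hole (subtracted): ⌀0.3, A = 0.07068583 in², y = 3.2 in, Ī = 0.0003976078 in⁴.
Centroid: ȳ = ΣA·y / ΣA = 4.383012 in.
Transfer each piece to the horizontal centroidal axis using Ī + A·d² with d = y − 4.383012:
  flange: d = 2.266988 in → contributes +9.288125 in⁴
  web: d = -1.183012 in → contributes +16.94123 in⁴
  hole: d = -1.183012 in → contributes −0.09932361 in⁴
Total I = 26.13003 in⁴.

I_x ≈ 26.130 in⁴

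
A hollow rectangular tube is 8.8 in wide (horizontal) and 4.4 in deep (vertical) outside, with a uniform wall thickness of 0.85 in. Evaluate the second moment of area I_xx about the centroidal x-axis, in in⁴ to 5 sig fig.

I_xx ≈ 50.822 in⁴

Split into non-overlapping primitives; take the origin at the lower-left of the bounding box.
Outer rectangle: 8.8 × 4.4, A = 38.72 in², y = 2.2 in, Ī = 62.46827 in⁴.
Inner void (subtracted): 7.1 × 2.7, A = 19.17 in², y = 2.2 in, Ī = 11.64578 in⁴.
By symmetry the centroid is at mid-height, ȳ = 2.2 in.
All pieces are centred on the centroidal x-axis, so I = ΣĪ (holes subtracted) = 50.82249 in⁴.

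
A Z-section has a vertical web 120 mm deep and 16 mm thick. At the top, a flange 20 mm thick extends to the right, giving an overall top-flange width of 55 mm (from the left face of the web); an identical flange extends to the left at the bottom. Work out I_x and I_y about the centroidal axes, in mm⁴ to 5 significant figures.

Decompose the section into non-overlapping parts with the origin at the bottom-left of its bounding rectangle.
Web: 16 × 120, A = 1 920 mm², y = 60 mm, Ī = 2 304 000 mm⁴.
Top flange (beyond web): 39 × 20, A = 780 mm², y = 110 mm, Ī = 26 000 mm⁴.
Bottom flange (beyond web): 39 × 20, A = 780 mm², y = 10 mm, Ī = 26 000 mm⁴.
Centroid: ȳ = ΣA·y / ΣA = 60 mm.
Transfer each piece to the centroidal x-axis using Ī + A·d² with d = y − 60:
  web: d = 0 mm → contributes +2 304 000 mm⁴
  top flange (beyond web): d = 50 mm → contributes +1 976 000 mm⁴
  bottom flange (beyond web): d = -50 mm → contributes +1 976 000 mm⁴
Total I = 6 256 000 mm⁴.
For the y-axis: x̄ = 47 mm.
Repeating about the centroidal y-axis gives I_y = 1 418 440 mm⁴.

I_x ≈ 6.2560 × 10⁶ mm⁴, I_y ≈ 1.4184 × 10⁶ mm⁴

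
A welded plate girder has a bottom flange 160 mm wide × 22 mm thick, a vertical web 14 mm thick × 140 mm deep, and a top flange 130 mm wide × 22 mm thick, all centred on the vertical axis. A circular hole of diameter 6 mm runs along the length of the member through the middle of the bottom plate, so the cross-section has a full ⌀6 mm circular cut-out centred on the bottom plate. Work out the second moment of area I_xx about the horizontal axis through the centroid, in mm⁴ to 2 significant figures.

Treat the section as a set of non-overlapping primitives; coordinates are from the bounding-box lower-left.
Bottom plate: 160 × 22, A = 3 520 mm², y = 11 mm, Ī = 141 973 mm⁴.
Web plate: 14 × 140, A = 1 960 mm², y = 92 mm, Ī = 3 201 333 mm⁴.
Top plate: 130 × 22, A = 2 860 mm², y = 173 mm, Ī = 115 353 mm⁴.
Hole (subtracted): ⌀6, A = 28.27 mm², y = 11 mm, Ī = 63.62 mm⁴.
Centroid: ȳ = ΣA·y / ΣA = 85.84 mm.
Transfer each piece to the horizontal axis through the centroid using Ī + A·d² with d = y − 85.84:
  bottom plate: d = -74.84 mm → contributes +19 859 514 mm⁴
  web plate: d = 6.156 mm → contributes +3 275 618 mm⁴
  top plate: d = 87.16 mm → contributes +21 840 562 mm⁴
  hole: d = -74.84 mm → contributes −158 444 mm⁴
Total I = 44 817 250 mm⁴.

I_xx ≈ 4.5 × 10⁷ mm⁴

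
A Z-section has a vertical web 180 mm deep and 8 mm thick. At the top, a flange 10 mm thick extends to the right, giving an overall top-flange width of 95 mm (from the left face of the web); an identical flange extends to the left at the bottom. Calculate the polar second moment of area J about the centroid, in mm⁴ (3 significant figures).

Split into non-overlapping primitives; take the origin at the lower-left of the bounding box.
Web: 8 × 180, A = 1 440 mm², y = 90 mm, Ī = 3 888 000 mm⁴.
Top flange (beyond web): 87 × 10, A = 870 mm², y = 175 mm, Ī = 7 250 mm⁴.
Bottom flange (beyond web): 87 × 10, A = 870 mm², y = 5 mm, Ī = 7 250 mm⁴.
Centroid: ȳ = ΣA·y / ΣA = 90 mm.
Transfer each piece to the centroidal x-axis using Ī + A·d² with d = y − 90:
  web: d = 0 mm → contributes +3 888 000 mm⁴
  top flange (beyond web): d = 85 mm → contributes +6 293 000 mm⁴
  bottom flange (beyond web): d = -85 mm → contributes +6 293 000 mm⁴
Total I = 16 474 000 mm⁴.
For the y-axis: x̄ = 91 mm.
Repeating about the centroidal y-axis gives I_y = 5 031 060 mm⁴.
Polar second moment: J = I_x + I_y = 21 505 060 mm⁴.

J ≈ 2.15 × 10⁷ mm⁴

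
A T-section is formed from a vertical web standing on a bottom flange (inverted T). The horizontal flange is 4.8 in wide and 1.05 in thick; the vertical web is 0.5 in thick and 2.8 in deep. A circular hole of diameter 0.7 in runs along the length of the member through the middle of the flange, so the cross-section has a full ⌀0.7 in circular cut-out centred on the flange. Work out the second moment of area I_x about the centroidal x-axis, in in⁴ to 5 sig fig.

Treat the section as a set of non-overlapping primitives; coordinates are from the bounding-box lower-left.
Flange: 4.8 × 1.05, A = 5.04 in², y = 0.525 in, Ī = 0.46305 in⁴.
Web: 0.5 × 2.8, A = 1.4 in², y = 2.45 in, Ī = 0.9146667 in⁴.
Hole (subtracted): ⌀0.7, A = 0.3848451 in², y = 0.525 in, Ī = 0.01178588 in⁴.
Centroid: ȳ = ΣA·y / ΣA = 0.9700753 in.
Transfer each piece to the centroidal x-axis using Ī + A·d² with d = y − 0.9700753:
  flange: d = -0.4450753 in → contributes +1.461434 in⁴
  web: d = 1.479925 in → contributes +3.980915 in⁴
  hole: d = -0.4450753 in → contributes −0.08802063 in⁴
Total I = 5.354328 in⁴.

I_x ≈ 5.3543 in⁴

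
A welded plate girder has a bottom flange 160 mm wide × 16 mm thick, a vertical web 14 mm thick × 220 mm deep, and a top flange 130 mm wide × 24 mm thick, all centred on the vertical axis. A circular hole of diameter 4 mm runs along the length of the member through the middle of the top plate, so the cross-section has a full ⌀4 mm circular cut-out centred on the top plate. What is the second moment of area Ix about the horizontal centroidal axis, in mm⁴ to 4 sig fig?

Ix ≈ 9.385 × 10⁷ mm⁴

Split into non-overlapping primitives; take the origin at the lower-left of the bounding box.
Bottom plate: 160 × 16, A = 2 560 mm², y = 8 mm, Ī = 54613.3 mm⁴.
Web plate: 14 × 220, A = 3 080 mm², y = 126 mm, Ī = 12 422 667 mm⁴.
Top plate: 130 × 24, A = 3 120 mm², y = 248 mm, Ī = 149 760 mm⁴.
Hole (subtracted): ⌀4, A = 12.5664 mm², y = 248 mm, Ī = 12.5664 mm⁴.
Centroid: ȳ = ΣA·y / ΣA = 134.806 mm.
Transfer each piece to the horizontal centroidal axis using Ī + A·d² with d = y − 134.806:
  bottom plate: d = -126.806 mm → contributes +41 218 581 mm⁴
  web plate: d = -8.80566 mm → contributes +12 661 489 mm⁴
  top plate: d = 113.194 mm → contributes +40 126 193 mm⁴
  hole: d = 113.194 mm → contributes −161 025 mm⁴
Total I = 93 845 237 mm⁴.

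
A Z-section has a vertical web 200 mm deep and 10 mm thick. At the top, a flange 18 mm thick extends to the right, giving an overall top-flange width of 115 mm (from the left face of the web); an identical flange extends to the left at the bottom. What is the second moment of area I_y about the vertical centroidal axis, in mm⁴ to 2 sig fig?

I_y ≈ 1.6 × 10⁷ mm⁴

Decompose the section into non-overlapping parts with the origin at the bottom-left of its bounding rectangle.
Web: 10 × 200, A = 2 000 mm², x = 110 mm, Ī = 16 667 mm⁴.
Top flange (beyond web): 105 × 18, A = 1 890 mm², x = 167.5 mm, Ī = 1 736 438 mm⁴.
Bottom flange (beyond web): 105 × 18, A = 1 890 mm², x = 52.5 mm, Ī = 1 736 438 mm⁴.
Centroid: x̄ = ΣA·x / ΣA = 110 mm.
Transfer each piece to the vertical centroidal axis using Ī + A·d² with d = x − 110:
  web: d = 0 mm → contributes +16 667 mm⁴
  top flange (beyond web): d = 57.5 mm → contributes +7 985 250 mm⁴
  bottom flange (beyond web): d = -57.5 mm → contributes +7 985 250 mm⁴
Total I = 15 987 167 mm⁴.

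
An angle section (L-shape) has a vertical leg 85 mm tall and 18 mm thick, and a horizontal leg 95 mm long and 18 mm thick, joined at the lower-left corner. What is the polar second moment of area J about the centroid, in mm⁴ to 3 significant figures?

Split into non-overlapping primitives; take the origin at the lower-left of the bounding box.
Vertical leg: 18 × 85, A = 1 530 mm², y = 42.5 mm, Ī = 921 188 mm⁴.
Horizontal leg (remainder): 77 × 18, A = 1 386 mm², y = 9 mm, Ī = 37 422 mm⁴.
Centroid: ȳ = ΣA·y / ΣA = 26.577 mm.
Transfer each piece to the centroidal x-axis using Ī + A·d² with d = y − 26.577:
  vertical leg: d = 15.923 mm → contributes +1 309 099 mm⁴
  horizontal leg (remainder): d = -17.577 mm → contributes +465 636 mm⁴
Total I = 1 774 735 mm⁴.
For the y-axis: x̄ = 31.577 mm.
Repeating about the centroidal y-axis gives I_y = 2 366 905 mm⁴.
Polar second moment: J = I_x + I_y = 4 141 639 mm⁴.

J ≈ 4.14 × 10⁶ mm⁴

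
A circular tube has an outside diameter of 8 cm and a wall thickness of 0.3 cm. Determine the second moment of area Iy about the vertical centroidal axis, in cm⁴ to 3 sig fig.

Decompose the section into non-overlapping parts with the origin at the bottom-left of its bounding rectangle.
Outer circle: ⌀8, A = 50.265 cm², x = 4 cm, Ī = 201.06 cm⁴.
Bore (subtracted): ⌀7.4, A = 43.008 cm², x = 4 cm, Ī = 147.2 cm⁴.
By symmetry the centroid is at mid-width, x̄ = 4 cm.
All pieces are centred on the vertical centroidal axis, so I = ΣĪ (holes subtracted) = 53.866 cm⁴.

Iy ≈ 53.9 cm⁴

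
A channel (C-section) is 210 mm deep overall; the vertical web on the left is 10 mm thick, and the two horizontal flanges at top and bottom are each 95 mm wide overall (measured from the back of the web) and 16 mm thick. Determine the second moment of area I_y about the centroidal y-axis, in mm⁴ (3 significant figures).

I_y ≈ 4.33 × 10⁶ mm⁴

Decompose the section into non-overlapping parts with the origin at the bottom-left of its bounding rectangle.
Web: 10 × 210, A = 2 100 mm², x = 5 mm, Ī = 17 500 mm⁴.
Top flange (beyond web): 85 × 16, A = 1 360 mm², x = 52.5 mm, Ī = 818 833 mm⁴.
Bottom flange (beyond web): 85 × 16, A = 1 360 mm², x = 52.5 mm, Ī = 818 833 mm⁴.
Centroid: x̄ = ΣA·x / ΣA = 31.805 mm.
Transfer each piece to the centroidal y-axis using Ī + A·d² with d = x − 31.805:
  web: d = -26.805 mm → contributes +1 526 365 mm⁴
  top flange (beyond web): d = 20.695 mm → contributes +1 401 299 mm⁴
  bottom flange (beyond web): d = 20.695 mm → contributes +1 401 299 mm⁴
Total I = 4 328 963 mm⁴.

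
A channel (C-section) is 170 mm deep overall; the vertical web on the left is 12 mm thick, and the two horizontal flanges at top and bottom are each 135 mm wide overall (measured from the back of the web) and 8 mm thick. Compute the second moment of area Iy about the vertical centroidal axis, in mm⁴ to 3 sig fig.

Iy ≈ 7.07 × 10⁶ mm⁴

Treat the section as a set of non-overlapping primitives; coordinates are from the bounding-box lower-left.
Web: 12 × 170, A = 2 040 mm², x = 6 mm, Ī = 24 480 mm⁴.
Top flange (beyond web): 123 × 8, A = 984 mm², x = 73.5 mm, Ī = 1 240 578 mm⁴.
Bottom flange (beyond web): 123 × 8, A = 984 mm², x = 73.5 mm, Ī = 1 240 578 mm⁴.
Centroid: x̄ = ΣA·x / ΣA = 39.144 mm.
Transfer each piece to the vertical centroidal axis using Ī + A·d² with d = x − 39.144:
  web: d = -33.144 mm → contributes +2 265 432 mm⁴
  top flange (beyond web): d = 34.356 mm → contributes +2 402 047 mm⁴
  bottom flange (beyond web): d = 34.356 mm → contributes +2 402 047 mm⁴
Total I = 7 069 525 mm⁴.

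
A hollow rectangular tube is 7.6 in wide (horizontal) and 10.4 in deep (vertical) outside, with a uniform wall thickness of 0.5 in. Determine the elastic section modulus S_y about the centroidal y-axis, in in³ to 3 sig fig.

Treat the section as a set of non-overlapping primitives; coordinates are from the bounding-box lower-left.
Outer rectangle: 7.6 × 10.4, A = 79.04 in², x = 3.8 in, Ī = 380.45 in⁴.
Inner void (subtracted): 6.6 × 9.4, A = 62.04 in², x = 3.8 in, Ī = 225.21 in⁴.
By symmetry the centroid is at mid-width, x̄ = 3.8 in.
All pieces are centred on the centroidal y-axis, so I = ΣĪ (holes subtracted) = 155.24 in⁴.
Extreme fibre distance c = 3.8 in; S = I/c = 40.853 in³.

S_y ≈ 40.9 in³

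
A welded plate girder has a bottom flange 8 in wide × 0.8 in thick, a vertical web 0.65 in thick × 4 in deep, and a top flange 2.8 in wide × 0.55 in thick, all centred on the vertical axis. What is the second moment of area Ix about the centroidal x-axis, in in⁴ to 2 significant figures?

Ix ≈ 35 in⁴

Treat the section as a set of non-overlapping primitives; coordinates are from the bounding-box lower-left.
Bottom plate: 8 × 0.8, A = 6.4 in², y = 0.4 in, Ī = 0.3413 in⁴.
Web plate: 0.65 × 4, A = 2.6 in², y = 2.8 in, Ī = 3.467 in⁴.
Top plate: 2.8 × 0.55, A = 1.54 in², y = 5.075 in, Ī = 0.03882 in⁴.
Centroid: ȳ = ΣA·y / ΣA = 1.675 in.
Transfer each piece to the centroidal x-axis using Ī + A·d² with d = y − 1.675:
  bottom plate: d = -1.275 in → contributes +10.75 in⁴
  web plate: d = 1.125 in → contributes +6.757 in⁴
  top plate: d = 3.4 in → contributes +17.84 in⁴
Total I = 35.34 in⁴.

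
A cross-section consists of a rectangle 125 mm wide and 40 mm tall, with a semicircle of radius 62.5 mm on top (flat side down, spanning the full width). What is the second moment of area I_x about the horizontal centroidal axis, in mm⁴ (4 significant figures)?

Decompose the section into non-overlapping parts with the origin at the bottom-left of its bounding rectangle.
Rectangular body: 125 × 40, A = 5 000 mm², y = 20 mm, Ī = 666 667 mm⁴.
Semicircular cap: semicircle r = 62.5, A = 6135.92 mm², y = 66.5258 mm, Ī = 1 674 758 mm⁴.
Centroid: ȳ = ΣA·y / ΣA = 45.6359 mm.
Transfer each piece to the horizontal centroidal axis using Ī + A·d² with d = y − 45.6359:
  rectangular body: d = -25.6359 mm → contributes +3 952 651 mm⁴
  semicircular cap: d = 20.89 mm → contributes +4 352 419 mm⁴
Total I = 8 305 071 mm⁴.

I_x ≈ 8.305 × 10⁶ mm⁴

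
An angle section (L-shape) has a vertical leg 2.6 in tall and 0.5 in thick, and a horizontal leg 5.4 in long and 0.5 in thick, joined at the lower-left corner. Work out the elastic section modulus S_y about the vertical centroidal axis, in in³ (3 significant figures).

Treat the section as a set of non-overlapping primitives; coordinates are from the bounding-box lower-left.
Vertical leg: 0.5 × 2.6, A = 1.3 in², x = 0.25 in, Ī = 0.027083 in⁴.
Horizontal leg (remainder): 4.9 × 0.5, A = 2.45 in², x = 2.95 in, Ī = 4.902 in⁴.
Centroid: x̄ = ΣA·x / ΣA = 2.014 in.
Transfer each piece to the vertical centroidal axis using Ī + A·d² with d = x − 2.014:
  vertical leg: d = -1.764 in → contributes +4.0723 in⁴
  horizontal leg (remainder): d = 0.936 in → contributes +7.0485 in⁴
Total I = 11.121 in⁴.
Extreme fibre distance c = 3.386 in; S = I/c = 3.2843 in³.

S_y ≈ 3.28 in³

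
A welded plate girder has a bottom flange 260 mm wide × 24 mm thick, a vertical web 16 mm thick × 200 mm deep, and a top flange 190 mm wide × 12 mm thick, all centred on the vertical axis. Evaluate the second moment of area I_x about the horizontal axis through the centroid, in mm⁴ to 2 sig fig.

Split into non-overlapping primitives; take the origin at the lower-left of the bounding box.
Bottom plate: 260 × 24, A = 6 240 mm², y = 12 mm, Ī = 299 520 mm⁴.
Web plate: 16 × 200, A = 3 200 mm², y = 124 mm, Ī = 10 666 667 mm⁴.
Top plate: 190 × 12, A = 2 280 mm², y = 230 mm, Ī = 27 360 mm⁴.
Centroid: ȳ = ΣA·y / ΣA = 84.99 mm.
Transfer each piece to the horizontal axis through the centroid using Ī + A·d² with d = y − 84.99:
  bottom plate: d = -72.99 mm → contributes +33 543 153 mm⁴
  web plate: d = 39.01 mm → contributes +15 536 423 mm⁴
  top plate: d = 145 mm → contributes +47 971 130 mm⁴
Total I = 97 050 705 mm⁴.

I_x ≈ 9.7 × 10⁷ mm⁴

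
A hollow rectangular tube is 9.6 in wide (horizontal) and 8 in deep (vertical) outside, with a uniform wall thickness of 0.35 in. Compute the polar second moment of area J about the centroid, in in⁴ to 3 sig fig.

J ≈ 282 in⁴

Treat the section as a set of non-overlapping primitives; coordinates are from the bounding-box lower-left.
Outer rectangle: 9.6 × 8, A = 76.8 in², y = 4 in, Ī = 409.6 in⁴.
Inner void (subtracted): 8.9 × 7.3, A = 64.97 in², y = 4 in, Ī = 288.52 in⁴.
By symmetry the centroid is at mid-height, ȳ = 4 in.
All pieces are centred on the centroidal x-axis, so I = ΣĪ (holes subtracted) = 121.08 in⁴.
Repeating about the centroidal y-axis gives I_y = 160.97 in⁴.
Polar second moment: J = I_x + I_y = 282.05 in⁴.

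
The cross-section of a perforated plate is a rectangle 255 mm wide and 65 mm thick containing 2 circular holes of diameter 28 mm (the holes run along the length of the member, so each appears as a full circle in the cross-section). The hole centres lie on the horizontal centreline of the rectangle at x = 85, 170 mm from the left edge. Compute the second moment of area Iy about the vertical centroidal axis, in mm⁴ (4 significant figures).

Break the section into simple shapes (no overlaps), measuring from the bottom-left corner of the bounding box.
Plate: 255 × 65, A = 16 575 mm², x = 127.5 mm, Ī = 89 815 781 mm⁴.
Hole 1 (subtracted): ⌀28, A = 615.752 mm², x = 85 mm, Ī = 30171.9 mm⁴.
Hole 2 (subtracted): ⌀28, A = 615.752 mm², x = 170 mm, Ī = 30171.9 mm⁴.
By symmetry the centroid is at mid-width, x̄ = 127.5 mm.
Transfer each piece to the vertical centroidal axis using Ī + A·d² with d = x − 127.5:
  plate: d = 0 mm → contributes +89 815 781 mm⁴
  hole 1: d = -42.5 mm → contributes −1 142 374 mm⁴
  hole 2: d = 42.5 mm → contributes −1 142 374 mm⁴
Total I = 87 531 033 mm⁴.

Iy ≈ 8.753 × 10⁷ mm⁴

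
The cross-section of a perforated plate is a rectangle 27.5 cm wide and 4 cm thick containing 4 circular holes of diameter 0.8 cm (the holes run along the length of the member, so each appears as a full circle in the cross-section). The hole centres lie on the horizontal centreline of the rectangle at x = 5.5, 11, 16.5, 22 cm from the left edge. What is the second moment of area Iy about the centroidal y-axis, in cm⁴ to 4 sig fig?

Iy ≈ 6856 cm⁴

Treat the section as a set of non-overlapping primitives; coordinates are from the bounding-box lower-left.
Plate: 27.5 × 4, A = 110 cm², x = 13.75 cm, Ī = 6932.29 cm⁴.
Hole 1 (subtracted): ⌀0.8, A = 0.502655 cm², x = 5.5 cm, Ī = 0.0201062 cm⁴.
Hole 2 (subtracted): ⌀0.8, A = 0.502655 cm², x = 11 cm, Ī = 0.0201062 cm⁴.
Hole 3 (subtracted): ⌀0.8, A = 0.502655 cm², x = 16.5 cm, Ī = 0.0201062 cm⁴.
Hole 4 (subtracted): ⌀0.8, A = 0.502655 cm², x = 22 cm, Ī = 0.0201062 cm⁴.
By symmetry the centroid is at mid-width, x̄ = 13.75 cm.
Transfer each piece to the centroidal y-axis using Ī + A·d² with d = x − 13.75:
  plate: d = 0 cm → contributes +6932.29 cm⁴
  hole 1: d = -8.25 cm → contributes −34.2321 cm⁴
  hole 2: d = -2.75 cm → contributes −3.82143 cm⁴
  hole 3: d = 2.75 cm → contributes −3.82143 cm⁴
  hole 4: d = 8.25 cm → contributes −34.2321 cm⁴
Total I = 6856.18 cm⁴.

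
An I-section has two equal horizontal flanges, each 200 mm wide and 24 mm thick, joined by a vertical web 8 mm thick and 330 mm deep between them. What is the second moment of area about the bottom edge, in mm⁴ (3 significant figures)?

I_base ≈ 7.62 × 10⁸ mm⁴

Treat the section as a set of non-overlapping primitives; coordinates are from the bounding-box lower-left.
Bottom flange: 200 × 24, A = 4 800 mm², y = 12 mm, Ī = 230 400 mm⁴.
Web: 8 × 330, A = 2 640 mm², y = 189 mm, Ī = 23 958 000 mm⁴.
Top flange: 200 × 24, A = 4 800 mm², y = 366 mm, Ī = 230 400 mm⁴.
Transfer each piece to the bottom edge using Ī + A·d² with d = y − 0:
  bottom flange: d = 12 mm → contributes +921 600 mm⁴
  web: d = 189 mm → contributes +118 261 440 mm⁴
  top flange: d = 366 mm → contributes +643 219 200 mm⁴
Total I = 762 402 240 mm⁴.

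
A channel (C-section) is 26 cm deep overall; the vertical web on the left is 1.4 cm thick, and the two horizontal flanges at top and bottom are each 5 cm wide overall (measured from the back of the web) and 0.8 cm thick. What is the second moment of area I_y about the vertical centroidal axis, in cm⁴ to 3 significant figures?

Decompose the section into non-overlapping parts with the origin at the bottom-left of its bounding rectangle.
Web: 1.4 × 26, A = 36.4 cm², x = 0.7 cm, Ī = 5.9453 cm⁴.
Top flange (beyond web): 3.6 × 0.8, A = 2.88 cm², x = 3.2 cm, Ī = 3.1104 cm⁴.
Bottom flange (beyond web): 3.6 × 0.8, A = 2.88 cm², x = 3.2 cm, Ī = 3.1104 cm⁴.
Centroid: x̄ = ΣA·x / ΣA = 1.0416 cm.
Transfer each piece to the vertical centroidal axis using Ī + A·d² with d = x − 1.0416:
  web: d = -0.34156 cm → contributes +10.192 cm⁴
  top flange (beyond web): d = 2.1584 cm → contributes +16.528 cm⁴
  bottom flange (beyond web): d = 2.1584 cm → contributes +16.528 cm⁴
Total I = 43.248 cm⁴.

I_y ≈ 43.2 cm⁴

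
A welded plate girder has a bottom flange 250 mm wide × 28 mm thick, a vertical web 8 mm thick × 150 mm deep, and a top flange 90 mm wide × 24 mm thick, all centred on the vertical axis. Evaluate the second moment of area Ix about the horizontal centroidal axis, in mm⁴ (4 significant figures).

Split into non-overlapping primitives; take the origin at the lower-left of the bounding box.
Bottom plate: 250 × 28, A = 7 000 mm², y = 14 mm, Ī = 457 333 mm⁴.
Web plate: 8 × 150, A = 1 200 mm², y = 103 mm, Ī = 2 250 000 mm⁴.
Top plate: 90 × 24, A = 2 160 mm², y = 190 mm, Ī = 103 680 mm⁴.
Centroid: ȳ = ΣA·y / ΣA = 61.0039 mm.
Transfer each piece to the horizontal centroidal axis using Ī + A·d² with d = y − 61.0039:
  bottom plate: d = -47.0039 mm → contributes +15 922 874 mm⁴
  web plate: d = 41.9961 mm → contributes +4 366 411 mm⁴
  top plate: d = 128.996 mm → contributes +36 046 088 mm⁴
Total I = 56 335 373 mm⁴.

Ix ≈ 5.634 × 10⁷ mm⁴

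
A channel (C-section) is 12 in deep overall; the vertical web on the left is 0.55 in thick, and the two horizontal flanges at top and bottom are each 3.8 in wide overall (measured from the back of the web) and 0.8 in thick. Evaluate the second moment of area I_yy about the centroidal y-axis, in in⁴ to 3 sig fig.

I_yy ≈ 15.2 in⁴

Treat the section as a set of non-overlapping primitives; coordinates are from the bounding-box lower-left.
Web: 0.55 × 12, A = 6.6 in², x = 0.275 in, Ī = 0.16638 in⁴.
Top flange (beyond web): 3.25 × 0.8, A = 2.6 in², x = 2.175 in, Ī = 2.2885 in⁴.
Bottom flange (beyond web): 3.25 × 0.8, A = 2.6 in², x = 2.175 in, Ī = 2.2885 in⁴.
Centroid: x̄ = ΣA·x / ΣA = 1.1123 in.
Transfer each piece to the centroidal y-axis using Ī + A·d² with d = x − 1.1123:
  web: d = -0.83729 in → contributes +4.7933 in⁴
  top flange (beyond web): d = 1.0627 in → contributes +5.2249 in⁴
  bottom flange (beyond web): d = 1.0627 in → contributes +5.2249 in⁴
Total I = 15.243 in⁴.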